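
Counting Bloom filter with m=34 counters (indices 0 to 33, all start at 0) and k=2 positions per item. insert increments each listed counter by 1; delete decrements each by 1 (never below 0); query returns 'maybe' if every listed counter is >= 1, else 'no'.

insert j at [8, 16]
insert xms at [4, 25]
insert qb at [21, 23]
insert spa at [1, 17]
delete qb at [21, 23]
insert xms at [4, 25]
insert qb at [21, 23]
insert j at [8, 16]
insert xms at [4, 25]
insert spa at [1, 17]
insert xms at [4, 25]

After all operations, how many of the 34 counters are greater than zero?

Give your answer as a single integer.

Step 1: insert j at [8, 16] -> counters=[0,0,0,0,0,0,0,0,1,0,0,0,0,0,0,0,1,0,0,0,0,0,0,0,0,0,0,0,0,0,0,0,0,0]
Step 2: insert xms at [4, 25] -> counters=[0,0,0,0,1,0,0,0,1,0,0,0,0,0,0,0,1,0,0,0,0,0,0,0,0,1,0,0,0,0,0,0,0,0]
Step 3: insert qb at [21, 23] -> counters=[0,0,0,0,1,0,0,0,1,0,0,0,0,0,0,0,1,0,0,0,0,1,0,1,0,1,0,0,0,0,0,0,0,0]
Step 4: insert spa at [1, 17] -> counters=[0,1,0,0,1,0,0,0,1,0,0,0,0,0,0,0,1,1,0,0,0,1,0,1,0,1,0,0,0,0,0,0,0,0]
Step 5: delete qb at [21, 23] -> counters=[0,1,0,0,1,0,0,0,1,0,0,0,0,0,0,0,1,1,0,0,0,0,0,0,0,1,0,0,0,0,0,0,0,0]
Step 6: insert xms at [4, 25] -> counters=[0,1,0,0,2,0,0,0,1,0,0,0,0,0,0,0,1,1,0,0,0,0,0,0,0,2,0,0,0,0,0,0,0,0]
Step 7: insert qb at [21, 23] -> counters=[0,1,0,0,2,0,0,0,1,0,0,0,0,0,0,0,1,1,0,0,0,1,0,1,0,2,0,0,0,0,0,0,0,0]
Step 8: insert j at [8, 16] -> counters=[0,1,0,0,2,0,0,0,2,0,0,0,0,0,0,0,2,1,0,0,0,1,0,1,0,2,0,0,0,0,0,0,0,0]
Step 9: insert xms at [4, 25] -> counters=[0,1,0,0,3,0,0,0,2,0,0,0,0,0,0,0,2,1,0,0,0,1,0,1,0,3,0,0,0,0,0,0,0,0]
Step 10: insert spa at [1, 17] -> counters=[0,2,0,0,3,0,0,0,2,0,0,0,0,0,0,0,2,2,0,0,0,1,0,1,0,3,0,0,0,0,0,0,0,0]
Step 11: insert xms at [4, 25] -> counters=[0,2,0,0,4,0,0,0,2,0,0,0,0,0,0,0,2,2,0,0,0,1,0,1,0,4,0,0,0,0,0,0,0,0]
Final counters=[0,2,0,0,4,0,0,0,2,0,0,0,0,0,0,0,2,2,0,0,0,1,0,1,0,4,0,0,0,0,0,0,0,0] -> 8 nonzero

Answer: 8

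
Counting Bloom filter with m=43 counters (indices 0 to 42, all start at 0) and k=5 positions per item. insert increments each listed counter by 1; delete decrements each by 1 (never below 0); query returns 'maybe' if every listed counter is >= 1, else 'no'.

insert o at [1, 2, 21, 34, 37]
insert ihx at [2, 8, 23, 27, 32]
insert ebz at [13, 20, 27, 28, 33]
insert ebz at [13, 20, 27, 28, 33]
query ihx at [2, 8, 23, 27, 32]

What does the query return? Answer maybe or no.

Step 1: insert o at [1, 2, 21, 34, 37] -> counters=[0,1,1,0,0,0,0,0,0,0,0,0,0,0,0,0,0,0,0,0,0,1,0,0,0,0,0,0,0,0,0,0,0,0,1,0,0,1,0,0,0,0,0]
Step 2: insert ihx at [2, 8, 23, 27, 32] -> counters=[0,1,2,0,0,0,0,0,1,0,0,0,0,0,0,0,0,0,0,0,0,1,0,1,0,0,0,1,0,0,0,0,1,0,1,0,0,1,0,0,0,0,0]
Step 3: insert ebz at [13, 20, 27, 28, 33] -> counters=[0,1,2,0,0,0,0,0,1,0,0,0,0,1,0,0,0,0,0,0,1,1,0,1,0,0,0,2,1,0,0,0,1,1,1,0,0,1,0,0,0,0,0]
Step 4: insert ebz at [13, 20, 27, 28, 33] -> counters=[0,1,2,0,0,0,0,0,1,0,0,0,0,2,0,0,0,0,0,0,2,1,0,1,0,0,0,3,2,0,0,0,1,2,1,0,0,1,0,0,0,0,0]
Query ihx: check counters[2]=2 counters[8]=1 counters[23]=1 counters[27]=3 counters[32]=1 -> maybe

Answer: maybe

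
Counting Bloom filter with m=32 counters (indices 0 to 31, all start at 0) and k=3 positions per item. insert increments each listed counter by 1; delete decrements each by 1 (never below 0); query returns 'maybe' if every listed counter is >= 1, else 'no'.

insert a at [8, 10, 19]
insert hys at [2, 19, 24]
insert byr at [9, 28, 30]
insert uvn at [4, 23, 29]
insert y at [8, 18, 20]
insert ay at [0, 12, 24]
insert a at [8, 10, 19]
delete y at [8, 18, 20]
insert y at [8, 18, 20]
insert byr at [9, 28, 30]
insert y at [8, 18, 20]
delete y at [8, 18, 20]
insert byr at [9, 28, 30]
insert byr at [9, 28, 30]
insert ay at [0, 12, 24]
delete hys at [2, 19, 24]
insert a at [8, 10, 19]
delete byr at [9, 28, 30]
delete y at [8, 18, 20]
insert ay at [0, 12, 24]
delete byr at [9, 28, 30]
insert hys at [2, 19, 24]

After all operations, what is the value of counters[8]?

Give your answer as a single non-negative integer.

Answer: 3

Derivation:
Step 1: insert a at [8, 10, 19] -> counters=[0,0,0,0,0,0,0,0,1,0,1,0,0,0,0,0,0,0,0,1,0,0,0,0,0,0,0,0,0,0,0,0]
Step 2: insert hys at [2, 19, 24] -> counters=[0,0,1,0,0,0,0,0,1,0,1,0,0,0,0,0,0,0,0,2,0,0,0,0,1,0,0,0,0,0,0,0]
Step 3: insert byr at [9, 28, 30] -> counters=[0,0,1,0,0,0,0,0,1,1,1,0,0,0,0,0,0,0,0,2,0,0,0,0,1,0,0,0,1,0,1,0]
Step 4: insert uvn at [4, 23, 29] -> counters=[0,0,1,0,1,0,0,0,1,1,1,0,0,0,0,0,0,0,0,2,0,0,0,1,1,0,0,0,1,1,1,0]
Step 5: insert y at [8, 18, 20] -> counters=[0,0,1,0,1,0,0,0,2,1,1,0,0,0,0,0,0,0,1,2,1,0,0,1,1,0,0,0,1,1,1,0]
Step 6: insert ay at [0, 12, 24] -> counters=[1,0,1,0,1,0,0,0,2,1,1,0,1,0,0,0,0,0,1,2,1,0,0,1,2,0,0,0,1,1,1,0]
Step 7: insert a at [8, 10, 19] -> counters=[1,0,1,0,1,0,0,0,3,1,2,0,1,0,0,0,0,0,1,3,1,0,0,1,2,0,0,0,1,1,1,0]
Step 8: delete y at [8, 18, 20] -> counters=[1,0,1,0,1,0,0,0,2,1,2,0,1,0,0,0,0,0,0,3,0,0,0,1,2,0,0,0,1,1,1,0]
Step 9: insert y at [8, 18, 20] -> counters=[1,0,1,0,1,0,0,0,3,1,2,0,1,0,0,0,0,0,1,3,1,0,0,1,2,0,0,0,1,1,1,0]
Step 10: insert byr at [9, 28, 30] -> counters=[1,0,1,0,1,0,0,0,3,2,2,0,1,0,0,0,0,0,1,3,1,0,0,1,2,0,0,0,2,1,2,0]
Step 11: insert y at [8, 18, 20] -> counters=[1,0,1,0,1,0,0,0,4,2,2,0,1,0,0,0,0,0,2,3,2,0,0,1,2,0,0,0,2,1,2,0]
Step 12: delete y at [8, 18, 20] -> counters=[1,0,1,0,1,0,0,0,3,2,2,0,1,0,0,0,0,0,1,3,1,0,0,1,2,0,0,0,2,1,2,0]
Step 13: insert byr at [9, 28, 30] -> counters=[1,0,1,0,1,0,0,0,3,3,2,0,1,0,0,0,0,0,1,3,1,0,0,1,2,0,0,0,3,1,3,0]
Step 14: insert byr at [9, 28, 30] -> counters=[1,0,1,0,1,0,0,0,3,4,2,0,1,0,0,0,0,0,1,3,1,0,0,1,2,0,0,0,4,1,4,0]
Step 15: insert ay at [0, 12, 24] -> counters=[2,0,1,0,1,0,0,0,3,4,2,0,2,0,0,0,0,0,1,3,1,0,0,1,3,0,0,0,4,1,4,0]
Step 16: delete hys at [2, 19, 24] -> counters=[2,0,0,0,1,0,0,0,3,4,2,0,2,0,0,0,0,0,1,2,1,0,0,1,2,0,0,0,4,1,4,0]
Step 17: insert a at [8, 10, 19] -> counters=[2,0,0,0,1,0,0,0,4,4,3,0,2,0,0,0,0,0,1,3,1,0,0,1,2,0,0,0,4,1,4,0]
Step 18: delete byr at [9, 28, 30] -> counters=[2,0,0,0,1,0,0,0,4,3,3,0,2,0,0,0,0,0,1,3,1,0,0,1,2,0,0,0,3,1,3,0]
Step 19: delete y at [8, 18, 20] -> counters=[2,0,0,0,1,0,0,0,3,3,3,0,2,0,0,0,0,0,0,3,0,0,0,1,2,0,0,0,3,1,3,0]
Step 20: insert ay at [0, 12, 24] -> counters=[3,0,0,0,1,0,0,0,3,3,3,0,3,0,0,0,0,0,0,3,0,0,0,1,3,0,0,0,3,1,3,0]
Step 21: delete byr at [9, 28, 30] -> counters=[3,0,0,0,1,0,0,0,3,2,3,0,3,0,0,0,0,0,0,3,0,0,0,1,3,0,0,0,2,1,2,0]
Step 22: insert hys at [2, 19, 24] -> counters=[3,0,1,0,1,0,0,0,3,2,3,0,3,0,0,0,0,0,0,4,0,0,0,1,4,0,0,0,2,1,2,0]
Final counters=[3,0,1,0,1,0,0,0,3,2,3,0,3,0,0,0,0,0,0,4,0,0,0,1,4,0,0,0,2,1,2,0] -> counters[8]=3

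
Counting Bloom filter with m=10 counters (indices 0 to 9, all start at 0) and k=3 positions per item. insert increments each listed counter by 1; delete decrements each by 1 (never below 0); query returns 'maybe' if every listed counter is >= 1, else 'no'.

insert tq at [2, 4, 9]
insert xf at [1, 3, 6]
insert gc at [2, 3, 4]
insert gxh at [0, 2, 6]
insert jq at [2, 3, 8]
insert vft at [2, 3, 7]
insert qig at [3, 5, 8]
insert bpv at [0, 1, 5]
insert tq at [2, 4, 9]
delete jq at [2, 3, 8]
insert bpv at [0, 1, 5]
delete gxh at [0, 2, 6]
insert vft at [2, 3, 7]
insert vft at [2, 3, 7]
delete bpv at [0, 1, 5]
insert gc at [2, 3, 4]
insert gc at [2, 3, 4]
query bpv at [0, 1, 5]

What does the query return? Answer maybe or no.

Step 1: insert tq at [2, 4, 9] -> counters=[0,0,1,0,1,0,0,0,0,1]
Step 2: insert xf at [1, 3, 6] -> counters=[0,1,1,1,1,0,1,0,0,1]
Step 3: insert gc at [2, 3, 4] -> counters=[0,1,2,2,2,0,1,0,0,1]
Step 4: insert gxh at [0, 2, 6] -> counters=[1,1,3,2,2,0,2,0,0,1]
Step 5: insert jq at [2, 3, 8] -> counters=[1,1,4,3,2,0,2,0,1,1]
Step 6: insert vft at [2, 3, 7] -> counters=[1,1,5,4,2,0,2,1,1,1]
Step 7: insert qig at [3, 5, 8] -> counters=[1,1,5,5,2,1,2,1,2,1]
Step 8: insert bpv at [0, 1, 5] -> counters=[2,2,5,5,2,2,2,1,2,1]
Step 9: insert tq at [2, 4, 9] -> counters=[2,2,6,5,3,2,2,1,2,2]
Step 10: delete jq at [2, 3, 8] -> counters=[2,2,5,4,3,2,2,1,1,2]
Step 11: insert bpv at [0, 1, 5] -> counters=[3,3,5,4,3,3,2,1,1,2]
Step 12: delete gxh at [0, 2, 6] -> counters=[2,3,4,4,3,3,1,1,1,2]
Step 13: insert vft at [2, 3, 7] -> counters=[2,3,5,5,3,3,1,2,1,2]
Step 14: insert vft at [2, 3, 7] -> counters=[2,3,6,6,3,3,1,3,1,2]
Step 15: delete bpv at [0, 1, 5] -> counters=[1,2,6,6,3,2,1,3,1,2]
Step 16: insert gc at [2, 3, 4] -> counters=[1,2,7,7,4,2,1,3,1,2]
Step 17: insert gc at [2, 3, 4] -> counters=[1,2,8,8,5,2,1,3,1,2]
Query bpv: check counters[0]=1 counters[1]=2 counters[5]=2 -> maybe

Answer: maybe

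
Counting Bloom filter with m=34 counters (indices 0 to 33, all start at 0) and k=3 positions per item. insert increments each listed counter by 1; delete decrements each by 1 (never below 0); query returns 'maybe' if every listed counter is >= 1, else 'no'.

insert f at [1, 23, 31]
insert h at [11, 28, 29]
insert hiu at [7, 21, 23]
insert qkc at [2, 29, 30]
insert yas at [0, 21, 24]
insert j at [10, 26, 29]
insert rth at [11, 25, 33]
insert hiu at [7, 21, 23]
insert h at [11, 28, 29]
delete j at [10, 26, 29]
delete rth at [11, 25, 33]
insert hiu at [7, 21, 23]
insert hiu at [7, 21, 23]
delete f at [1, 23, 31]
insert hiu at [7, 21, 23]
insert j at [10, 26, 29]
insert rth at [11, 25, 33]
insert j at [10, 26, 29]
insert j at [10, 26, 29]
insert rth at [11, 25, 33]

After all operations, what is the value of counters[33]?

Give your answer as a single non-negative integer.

Step 1: insert f at [1, 23, 31] -> counters=[0,1,0,0,0,0,0,0,0,0,0,0,0,0,0,0,0,0,0,0,0,0,0,1,0,0,0,0,0,0,0,1,0,0]
Step 2: insert h at [11, 28, 29] -> counters=[0,1,0,0,0,0,0,0,0,0,0,1,0,0,0,0,0,0,0,0,0,0,0,1,0,0,0,0,1,1,0,1,0,0]
Step 3: insert hiu at [7, 21, 23] -> counters=[0,1,0,0,0,0,0,1,0,0,0,1,0,0,0,0,0,0,0,0,0,1,0,2,0,0,0,0,1,1,0,1,0,0]
Step 4: insert qkc at [2, 29, 30] -> counters=[0,1,1,0,0,0,0,1,0,0,0,1,0,0,0,0,0,0,0,0,0,1,0,2,0,0,0,0,1,2,1,1,0,0]
Step 5: insert yas at [0, 21, 24] -> counters=[1,1,1,0,0,0,0,1,0,0,0,1,0,0,0,0,0,0,0,0,0,2,0,2,1,0,0,0,1,2,1,1,0,0]
Step 6: insert j at [10, 26, 29] -> counters=[1,1,1,0,0,0,0,1,0,0,1,1,0,0,0,0,0,0,0,0,0,2,0,2,1,0,1,0,1,3,1,1,0,0]
Step 7: insert rth at [11, 25, 33] -> counters=[1,1,1,0,0,0,0,1,0,0,1,2,0,0,0,0,0,0,0,0,0,2,0,2,1,1,1,0,1,3,1,1,0,1]
Step 8: insert hiu at [7, 21, 23] -> counters=[1,1,1,0,0,0,0,2,0,0,1,2,0,0,0,0,0,0,0,0,0,3,0,3,1,1,1,0,1,3,1,1,0,1]
Step 9: insert h at [11, 28, 29] -> counters=[1,1,1,0,0,0,0,2,0,0,1,3,0,0,0,0,0,0,0,0,0,3,0,3,1,1,1,0,2,4,1,1,0,1]
Step 10: delete j at [10, 26, 29] -> counters=[1,1,1,0,0,0,0,2,0,0,0,3,0,0,0,0,0,0,0,0,0,3,0,3,1,1,0,0,2,3,1,1,0,1]
Step 11: delete rth at [11, 25, 33] -> counters=[1,1,1,0,0,0,0,2,0,0,0,2,0,0,0,0,0,0,0,0,0,3,0,3,1,0,0,0,2,3,1,1,0,0]
Step 12: insert hiu at [7, 21, 23] -> counters=[1,1,1,0,0,0,0,3,0,0,0,2,0,0,0,0,0,0,0,0,0,4,0,4,1,0,0,0,2,3,1,1,0,0]
Step 13: insert hiu at [7, 21, 23] -> counters=[1,1,1,0,0,0,0,4,0,0,0,2,0,0,0,0,0,0,0,0,0,5,0,5,1,0,0,0,2,3,1,1,0,0]
Step 14: delete f at [1, 23, 31] -> counters=[1,0,1,0,0,0,0,4,0,0,0,2,0,0,0,0,0,0,0,0,0,5,0,4,1,0,0,0,2,3,1,0,0,0]
Step 15: insert hiu at [7, 21, 23] -> counters=[1,0,1,0,0,0,0,5,0,0,0,2,0,0,0,0,0,0,0,0,0,6,0,5,1,0,0,0,2,3,1,0,0,0]
Step 16: insert j at [10, 26, 29] -> counters=[1,0,1,0,0,0,0,5,0,0,1,2,0,0,0,0,0,0,0,0,0,6,0,5,1,0,1,0,2,4,1,0,0,0]
Step 17: insert rth at [11, 25, 33] -> counters=[1,0,1,0,0,0,0,5,0,0,1,3,0,0,0,0,0,0,0,0,0,6,0,5,1,1,1,0,2,4,1,0,0,1]
Step 18: insert j at [10, 26, 29] -> counters=[1,0,1,0,0,0,0,5,0,0,2,3,0,0,0,0,0,0,0,0,0,6,0,5,1,1,2,0,2,5,1,0,0,1]
Step 19: insert j at [10, 26, 29] -> counters=[1,0,1,0,0,0,0,5,0,0,3,3,0,0,0,0,0,0,0,0,0,6,0,5,1,1,3,0,2,6,1,0,0,1]
Step 20: insert rth at [11, 25, 33] -> counters=[1,0,1,0,0,0,0,5,0,0,3,4,0,0,0,0,0,0,0,0,0,6,0,5,1,2,3,0,2,6,1,0,0,2]
Final counters=[1,0,1,0,0,0,0,5,0,0,3,4,0,0,0,0,0,0,0,0,0,6,0,5,1,2,3,0,2,6,1,0,0,2] -> counters[33]=2

Answer: 2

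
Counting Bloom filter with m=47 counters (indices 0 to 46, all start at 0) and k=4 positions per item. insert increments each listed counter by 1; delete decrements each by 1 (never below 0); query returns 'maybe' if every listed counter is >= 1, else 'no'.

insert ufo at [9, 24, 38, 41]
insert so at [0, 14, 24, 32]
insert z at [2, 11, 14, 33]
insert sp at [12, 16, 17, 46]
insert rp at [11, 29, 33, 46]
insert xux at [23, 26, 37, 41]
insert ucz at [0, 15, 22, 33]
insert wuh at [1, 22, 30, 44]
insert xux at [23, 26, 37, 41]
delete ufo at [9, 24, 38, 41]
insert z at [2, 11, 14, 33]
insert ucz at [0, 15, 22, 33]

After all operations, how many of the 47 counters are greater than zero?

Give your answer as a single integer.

Answer: 21

Derivation:
Step 1: insert ufo at [9, 24, 38, 41] -> counters=[0,0,0,0,0,0,0,0,0,1,0,0,0,0,0,0,0,0,0,0,0,0,0,0,1,0,0,0,0,0,0,0,0,0,0,0,0,0,1,0,0,1,0,0,0,0,0]
Step 2: insert so at [0, 14, 24, 32] -> counters=[1,0,0,0,0,0,0,0,0,1,0,0,0,0,1,0,0,0,0,0,0,0,0,0,2,0,0,0,0,0,0,0,1,0,0,0,0,0,1,0,0,1,0,0,0,0,0]
Step 3: insert z at [2, 11, 14, 33] -> counters=[1,0,1,0,0,0,0,0,0,1,0,1,0,0,2,0,0,0,0,0,0,0,0,0,2,0,0,0,0,0,0,0,1,1,0,0,0,0,1,0,0,1,0,0,0,0,0]
Step 4: insert sp at [12, 16, 17, 46] -> counters=[1,0,1,0,0,0,0,0,0,1,0,1,1,0,2,0,1,1,0,0,0,0,0,0,2,0,0,0,0,0,0,0,1,1,0,0,0,0,1,0,0,1,0,0,0,0,1]
Step 5: insert rp at [11, 29, 33, 46] -> counters=[1,0,1,0,0,0,0,0,0,1,0,2,1,0,2,0,1,1,0,0,0,0,0,0,2,0,0,0,0,1,0,0,1,2,0,0,0,0,1,0,0,1,0,0,0,0,2]
Step 6: insert xux at [23, 26, 37, 41] -> counters=[1,0,1,0,0,0,0,0,0,1,0,2,1,0,2,0,1,1,0,0,0,0,0,1,2,0,1,0,0,1,0,0,1,2,0,0,0,1,1,0,0,2,0,0,0,0,2]
Step 7: insert ucz at [0, 15, 22, 33] -> counters=[2,0,1,0,0,0,0,0,0,1,0,2,1,0,2,1,1,1,0,0,0,0,1,1,2,0,1,0,0,1,0,0,1,3,0,0,0,1,1,0,0,2,0,0,0,0,2]
Step 8: insert wuh at [1, 22, 30, 44] -> counters=[2,1,1,0,0,0,0,0,0,1,0,2,1,0,2,1,1,1,0,0,0,0,2,1,2,0,1,0,0,1,1,0,1,3,0,0,0,1,1,0,0,2,0,0,1,0,2]
Step 9: insert xux at [23, 26, 37, 41] -> counters=[2,1,1,0,0,0,0,0,0,1,0,2,1,0,2,1,1,1,0,0,0,0,2,2,2,0,2,0,0,1,1,0,1,3,0,0,0,2,1,0,0,3,0,0,1,0,2]
Step 10: delete ufo at [9, 24, 38, 41] -> counters=[2,1,1,0,0,0,0,0,0,0,0,2,1,0,2,1,1,1,0,0,0,0,2,2,1,0,2,0,0,1,1,0,1,3,0,0,0,2,0,0,0,2,0,0,1,0,2]
Step 11: insert z at [2, 11, 14, 33] -> counters=[2,1,2,0,0,0,0,0,0,0,0,3,1,0,3,1,1,1,0,0,0,0,2,2,1,0,2,0,0,1,1,0,1,4,0,0,0,2,0,0,0,2,0,0,1,0,2]
Step 12: insert ucz at [0, 15, 22, 33] -> counters=[3,1,2,0,0,0,0,0,0,0,0,3,1,0,3,2,1,1,0,0,0,0,3,2,1,0,2,0,0,1,1,0,1,5,0,0,0,2,0,0,0,2,0,0,1,0,2]
Final counters=[3,1,2,0,0,0,0,0,0,0,0,3,1,0,3,2,1,1,0,0,0,0,3,2,1,0,2,0,0,1,1,0,1,5,0,0,0,2,0,0,0,2,0,0,1,0,2] -> 21 nonzero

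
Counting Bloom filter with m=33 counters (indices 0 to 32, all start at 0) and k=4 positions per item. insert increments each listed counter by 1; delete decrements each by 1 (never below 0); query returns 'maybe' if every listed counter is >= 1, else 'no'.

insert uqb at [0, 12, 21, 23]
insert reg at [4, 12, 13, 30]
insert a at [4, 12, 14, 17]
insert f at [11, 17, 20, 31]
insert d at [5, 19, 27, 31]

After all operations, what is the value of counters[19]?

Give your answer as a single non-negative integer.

Answer: 1

Derivation:
Step 1: insert uqb at [0, 12, 21, 23] -> counters=[1,0,0,0,0,0,0,0,0,0,0,0,1,0,0,0,0,0,0,0,0,1,0,1,0,0,0,0,0,0,0,0,0]
Step 2: insert reg at [4, 12, 13, 30] -> counters=[1,0,0,0,1,0,0,0,0,0,0,0,2,1,0,0,0,0,0,0,0,1,0,1,0,0,0,0,0,0,1,0,0]
Step 3: insert a at [4, 12, 14, 17] -> counters=[1,0,0,0,2,0,0,0,0,0,0,0,3,1,1,0,0,1,0,0,0,1,0,1,0,0,0,0,0,0,1,0,0]
Step 4: insert f at [11, 17, 20, 31] -> counters=[1,0,0,0,2,0,0,0,0,0,0,1,3,1,1,0,0,2,0,0,1,1,0,1,0,0,0,0,0,0,1,1,0]
Step 5: insert d at [5, 19, 27, 31] -> counters=[1,0,0,0,2,1,0,0,0,0,0,1,3,1,1,0,0,2,0,1,1,1,0,1,0,0,0,1,0,0,1,2,0]
Final counters=[1,0,0,0,2,1,0,0,0,0,0,1,3,1,1,0,0,2,0,1,1,1,0,1,0,0,0,1,0,0,1,2,0] -> counters[19]=1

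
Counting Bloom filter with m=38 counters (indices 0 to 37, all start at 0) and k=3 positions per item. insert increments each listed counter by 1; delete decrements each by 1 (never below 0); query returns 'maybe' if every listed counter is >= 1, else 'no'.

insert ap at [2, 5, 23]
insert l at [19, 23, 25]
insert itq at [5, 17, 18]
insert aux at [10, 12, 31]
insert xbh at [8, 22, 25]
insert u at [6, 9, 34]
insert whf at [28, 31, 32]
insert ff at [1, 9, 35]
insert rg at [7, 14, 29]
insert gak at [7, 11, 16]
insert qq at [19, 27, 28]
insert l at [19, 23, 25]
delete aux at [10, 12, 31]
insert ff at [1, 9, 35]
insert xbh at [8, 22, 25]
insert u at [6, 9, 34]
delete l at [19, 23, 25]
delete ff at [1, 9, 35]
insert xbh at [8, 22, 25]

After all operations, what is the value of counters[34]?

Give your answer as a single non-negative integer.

Answer: 2

Derivation:
Step 1: insert ap at [2, 5, 23] -> counters=[0,0,1,0,0,1,0,0,0,0,0,0,0,0,0,0,0,0,0,0,0,0,0,1,0,0,0,0,0,0,0,0,0,0,0,0,0,0]
Step 2: insert l at [19, 23, 25] -> counters=[0,0,1,0,0,1,0,0,0,0,0,0,0,0,0,0,0,0,0,1,0,0,0,2,0,1,0,0,0,0,0,0,0,0,0,0,0,0]
Step 3: insert itq at [5, 17, 18] -> counters=[0,0,1,0,0,2,0,0,0,0,0,0,0,0,0,0,0,1,1,1,0,0,0,2,0,1,0,0,0,0,0,0,0,0,0,0,0,0]
Step 4: insert aux at [10, 12, 31] -> counters=[0,0,1,0,0,2,0,0,0,0,1,0,1,0,0,0,0,1,1,1,0,0,0,2,0,1,0,0,0,0,0,1,0,0,0,0,0,0]
Step 5: insert xbh at [8, 22, 25] -> counters=[0,0,1,0,0,2,0,0,1,0,1,0,1,0,0,0,0,1,1,1,0,0,1,2,0,2,0,0,0,0,0,1,0,0,0,0,0,0]
Step 6: insert u at [6, 9, 34] -> counters=[0,0,1,0,0,2,1,0,1,1,1,0,1,0,0,0,0,1,1,1,0,0,1,2,0,2,0,0,0,0,0,1,0,0,1,0,0,0]
Step 7: insert whf at [28, 31, 32] -> counters=[0,0,1,0,0,2,1,0,1,1,1,0,1,0,0,0,0,1,1,1,0,0,1,2,0,2,0,0,1,0,0,2,1,0,1,0,0,0]
Step 8: insert ff at [1, 9, 35] -> counters=[0,1,1,0,0,2,1,0,1,2,1,0,1,0,0,0,0,1,1,1,0,0,1,2,0,2,0,0,1,0,0,2,1,0,1,1,0,0]
Step 9: insert rg at [7, 14, 29] -> counters=[0,1,1,0,0,2,1,1,1,2,1,0,1,0,1,0,0,1,1,1,0,0,1,2,0,2,0,0,1,1,0,2,1,0,1,1,0,0]
Step 10: insert gak at [7, 11, 16] -> counters=[0,1,1,0,0,2,1,2,1,2,1,1,1,0,1,0,1,1,1,1,0,0,1,2,0,2,0,0,1,1,0,2,1,0,1,1,0,0]
Step 11: insert qq at [19, 27, 28] -> counters=[0,1,1,0,0,2,1,2,1,2,1,1,1,0,1,0,1,1,1,2,0,0,1,2,0,2,0,1,2,1,0,2,1,0,1,1,0,0]
Step 12: insert l at [19, 23, 25] -> counters=[0,1,1,0,0,2,1,2,1,2,1,1,1,0,1,0,1,1,1,3,0,0,1,3,0,3,0,1,2,1,0,2,1,0,1,1,0,0]
Step 13: delete aux at [10, 12, 31] -> counters=[0,1,1,0,0,2,1,2,1,2,0,1,0,0,1,0,1,1,1,3,0,0,1,3,0,3,0,1,2,1,0,1,1,0,1,1,0,0]
Step 14: insert ff at [1, 9, 35] -> counters=[0,2,1,0,0,2,1,2,1,3,0,1,0,0,1,0,1,1,1,3,0,0,1,3,0,3,0,1,2,1,0,1,1,0,1,2,0,0]
Step 15: insert xbh at [8, 22, 25] -> counters=[0,2,1,0,0,2,1,2,2,3,0,1,0,0,1,0,1,1,1,3,0,0,2,3,0,4,0,1,2,1,0,1,1,0,1,2,0,0]
Step 16: insert u at [6, 9, 34] -> counters=[0,2,1,0,0,2,2,2,2,4,0,1,0,0,1,0,1,1,1,3,0,0,2,3,0,4,0,1,2,1,0,1,1,0,2,2,0,0]
Step 17: delete l at [19, 23, 25] -> counters=[0,2,1,0,0,2,2,2,2,4,0,1,0,0,1,0,1,1,1,2,0,0,2,2,0,3,0,1,2,1,0,1,1,0,2,2,0,0]
Step 18: delete ff at [1, 9, 35] -> counters=[0,1,1,0,0,2,2,2,2,3,0,1,0,0,1,0,1,1,1,2,0,0,2,2,0,3,0,1,2,1,0,1,1,0,2,1,0,0]
Step 19: insert xbh at [8, 22, 25] -> counters=[0,1,1,0,0,2,2,2,3,3,0,1,0,0,1,0,1,1,1,2,0,0,3,2,0,4,0,1,2,1,0,1,1,0,2,1,0,0]
Final counters=[0,1,1,0,0,2,2,2,3,3,0,1,0,0,1,0,1,1,1,2,0,0,3,2,0,4,0,1,2,1,0,1,1,0,2,1,0,0] -> counters[34]=2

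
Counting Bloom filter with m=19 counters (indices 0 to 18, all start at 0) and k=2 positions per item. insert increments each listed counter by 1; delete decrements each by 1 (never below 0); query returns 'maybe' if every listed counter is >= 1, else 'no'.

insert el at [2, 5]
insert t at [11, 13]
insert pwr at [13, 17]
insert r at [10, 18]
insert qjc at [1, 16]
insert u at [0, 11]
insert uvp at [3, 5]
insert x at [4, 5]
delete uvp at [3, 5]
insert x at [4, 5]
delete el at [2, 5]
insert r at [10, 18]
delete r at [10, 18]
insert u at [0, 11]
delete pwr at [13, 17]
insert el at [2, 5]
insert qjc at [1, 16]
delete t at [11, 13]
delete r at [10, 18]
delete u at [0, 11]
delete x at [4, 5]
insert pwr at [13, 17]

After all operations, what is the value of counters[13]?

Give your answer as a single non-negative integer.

Step 1: insert el at [2, 5] -> counters=[0,0,1,0,0,1,0,0,0,0,0,0,0,0,0,0,0,0,0]
Step 2: insert t at [11, 13] -> counters=[0,0,1,0,0,1,0,0,0,0,0,1,0,1,0,0,0,0,0]
Step 3: insert pwr at [13, 17] -> counters=[0,0,1,0,0,1,0,0,0,0,0,1,0,2,0,0,0,1,0]
Step 4: insert r at [10, 18] -> counters=[0,0,1,0,0,1,0,0,0,0,1,1,0,2,0,0,0,1,1]
Step 5: insert qjc at [1, 16] -> counters=[0,1,1,0,0,1,0,0,0,0,1,1,0,2,0,0,1,1,1]
Step 6: insert u at [0, 11] -> counters=[1,1,1,0,0,1,0,0,0,0,1,2,0,2,0,0,1,1,1]
Step 7: insert uvp at [3, 5] -> counters=[1,1,1,1,0,2,0,0,0,0,1,2,0,2,0,0,1,1,1]
Step 8: insert x at [4, 5] -> counters=[1,1,1,1,1,3,0,0,0,0,1,2,0,2,0,0,1,1,1]
Step 9: delete uvp at [3, 5] -> counters=[1,1,1,0,1,2,0,0,0,0,1,2,0,2,0,0,1,1,1]
Step 10: insert x at [4, 5] -> counters=[1,1,1,0,2,3,0,0,0,0,1,2,0,2,0,0,1,1,1]
Step 11: delete el at [2, 5] -> counters=[1,1,0,0,2,2,0,0,0,0,1,2,0,2,0,0,1,1,1]
Step 12: insert r at [10, 18] -> counters=[1,1,0,0,2,2,0,0,0,0,2,2,0,2,0,0,1,1,2]
Step 13: delete r at [10, 18] -> counters=[1,1,0,0,2,2,0,0,0,0,1,2,0,2,0,0,1,1,1]
Step 14: insert u at [0, 11] -> counters=[2,1,0,0,2,2,0,0,0,0,1,3,0,2,0,0,1,1,1]
Step 15: delete pwr at [13, 17] -> counters=[2,1,0,0,2,2,0,0,0,0,1,3,0,1,0,0,1,0,1]
Step 16: insert el at [2, 5] -> counters=[2,1,1,0,2,3,0,0,0,0,1,3,0,1,0,0,1,0,1]
Step 17: insert qjc at [1, 16] -> counters=[2,2,1,0,2,3,0,0,0,0,1,3,0,1,0,0,2,0,1]
Step 18: delete t at [11, 13] -> counters=[2,2,1,0,2,3,0,0,0,0,1,2,0,0,0,0,2,0,1]
Step 19: delete r at [10, 18] -> counters=[2,2,1,0,2,3,0,0,0,0,0,2,0,0,0,0,2,0,0]
Step 20: delete u at [0, 11] -> counters=[1,2,1,0,2,3,0,0,0,0,0,1,0,0,0,0,2,0,0]
Step 21: delete x at [4, 5] -> counters=[1,2,1,0,1,2,0,0,0,0,0,1,0,0,0,0,2,0,0]
Step 22: insert pwr at [13, 17] -> counters=[1,2,1,0,1,2,0,0,0,0,0,1,0,1,0,0,2,1,0]
Final counters=[1,2,1,0,1,2,0,0,0,0,0,1,0,1,0,0,2,1,0] -> counters[13]=1

Answer: 1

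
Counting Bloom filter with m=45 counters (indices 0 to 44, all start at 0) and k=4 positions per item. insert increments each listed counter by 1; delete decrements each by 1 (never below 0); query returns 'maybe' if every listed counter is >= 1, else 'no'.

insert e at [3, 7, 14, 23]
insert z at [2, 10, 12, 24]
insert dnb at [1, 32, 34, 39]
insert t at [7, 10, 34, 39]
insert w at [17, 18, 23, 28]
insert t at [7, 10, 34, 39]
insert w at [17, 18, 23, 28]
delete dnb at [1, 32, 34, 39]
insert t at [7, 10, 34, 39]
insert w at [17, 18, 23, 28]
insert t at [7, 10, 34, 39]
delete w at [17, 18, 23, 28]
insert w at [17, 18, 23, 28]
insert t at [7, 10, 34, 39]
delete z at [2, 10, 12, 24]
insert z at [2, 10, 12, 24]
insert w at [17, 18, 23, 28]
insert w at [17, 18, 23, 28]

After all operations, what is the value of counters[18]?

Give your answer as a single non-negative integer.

Step 1: insert e at [3, 7, 14, 23] -> counters=[0,0,0,1,0,0,0,1,0,0,0,0,0,0,1,0,0,0,0,0,0,0,0,1,0,0,0,0,0,0,0,0,0,0,0,0,0,0,0,0,0,0,0,0,0]
Step 2: insert z at [2, 10, 12, 24] -> counters=[0,0,1,1,0,0,0,1,0,0,1,0,1,0,1,0,0,0,0,0,0,0,0,1,1,0,0,0,0,0,0,0,0,0,0,0,0,0,0,0,0,0,0,0,0]
Step 3: insert dnb at [1, 32, 34, 39] -> counters=[0,1,1,1,0,0,0,1,0,0,1,0,1,0,1,0,0,0,0,0,0,0,0,1,1,0,0,0,0,0,0,0,1,0,1,0,0,0,0,1,0,0,0,0,0]
Step 4: insert t at [7, 10, 34, 39] -> counters=[0,1,1,1,0,0,0,2,0,0,2,0,1,0,1,0,0,0,0,0,0,0,0,1,1,0,0,0,0,0,0,0,1,0,2,0,0,0,0,2,0,0,0,0,0]
Step 5: insert w at [17, 18, 23, 28] -> counters=[0,1,1,1,0,0,0,2,0,0,2,0,1,0,1,0,0,1,1,0,0,0,0,2,1,0,0,0,1,0,0,0,1,0,2,0,0,0,0,2,0,0,0,0,0]
Step 6: insert t at [7, 10, 34, 39] -> counters=[0,1,1,1,0,0,0,3,0,0,3,0,1,0,1,0,0,1,1,0,0,0,0,2,1,0,0,0,1,0,0,0,1,0,3,0,0,0,0,3,0,0,0,0,0]
Step 7: insert w at [17, 18, 23, 28] -> counters=[0,1,1,1,0,0,0,3,0,0,3,0,1,0,1,0,0,2,2,0,0,0,0,3,1,0,0,0,2,0,0,0,1,0,3,0,0,0,0,3,0,0,0,0,0]
Step 8: delete dnb at [1, 32, 34, 39] -> counters=[0,0,1,1,0,0,0,3,0,0,3,0,1,0,1,0,0,2,2,0,0,0,0,3,1,0,0,0,2,0,0,0,0,0,2,0,0,0,0,2,0,0,0,0,0]
Step 9: insert t at [7, 10, 34, 39] -> counters=[0,0,1,1,0,0,0,4,0,0,4,0,1,0,1,0,0,2,2,0,0,0,0,3,1,0,0,0,2,0,0,0,0,0,3,0,0,0,0,3,0,0,0,0,0]
Step 10: insert w at [17, 18, 23, 28] -> counters=[0,0,1,1,0,0,0,4,0,0,4,0,1,0,1,0,0,3,3,0,0,0,0,4,1,0,0,0,3,0,0,0,0,0,3,0,0,0,0,3,0,0,0,0,0]
Step 11: insert t at [7, 10, 34, 39] -> counters=[0,0,1,1,0,0,0,5,0,0,5,0,1,0,1,0,0,3,3,0,0,0,0,4,1,0,0,0,3,0,0,0,0,0,4,0,0,0,0,4,0,0,0,0,0]
Step 12: delete w at [17, 18, 23, 28] -> counters=[0,0,1,1,0,0,0,5,0,0,5,0,1,0,1,0,0,2,2,0,0,0,0,3,1,0,0,0,2,0,0,0,0,0,4,0,0,0,0,4,0,0,0,0,0]
Step 13: insert w at [17, 18, 23, 28] -> counters=[0,0,1,1,0,0,0,5,0,0,5,0,1,0,1,0,0,3,3,0,0,0,0,4,1,0,0,0,3,0,0,0,0,0,4,0,0,0,0,4,0,0,0,0,0]
Step 14: insert t at [7, 10, 34, 39] -> counters=[0,0,1,1,0,0,0,6,0,0,6,0,1,0,1,0,0,3,3,0,0,0,0,4,1,0,0,0,3,0,0,0,0,0,5,0,0,0,0,5,0,0,0,0,0]
Step 15: delete z at [2, 10, 12, 24] -> counters=[0,0,0,1,0,0,0,6,0,0,5,0,0,0,1,0,0,3,3,0,0,0,0,4,0,0,0,0,3,0,0,0,0,0,5,0,0,0,0,5,0,0,0,0,0]
Step 16: insert z at [2, 10, 12, 24] -> counters=[0,0,1,1,0,0,0,6,0,0,6,0,1,0,1,0,0,3,3,0,0,0,0,4,1,0,0,0,3,0,0,0,0,0,5,0,0,0,0,5,0,0,0,0,0]
Step 17: insert w at [17, 18, 23, 28] -> counters=[0,0,1,1,0,0,0,6,0,0,6,0,1,0,1,0,0,4,4,0,0,0,0,5,1,0,0,0,4,0,0,0,0,0,5,0,0,0,0,5,0,0,0,0,0]
Step 18: insert w at [17, 18, 23, 28] -> counters=[0,0,1,1,0,0,0,6,0,0,6,0,1,0,1,0,0,5,5,0,0,0,0,6,1,0,0,0,5,0,0,0,0,0,5,0,0,0,0,5,0,0,0,0,0]
Final counters=[0,0,1,1,0,0,0,6,0,0,6,0,1,0,1,0,0,5,5,0,0,0,0,6,1,0,0,0,5,0,0,0,0,0,5,0,0,0,0,5,0,0,0,0,0] -> counters[18]=5

Answer: 5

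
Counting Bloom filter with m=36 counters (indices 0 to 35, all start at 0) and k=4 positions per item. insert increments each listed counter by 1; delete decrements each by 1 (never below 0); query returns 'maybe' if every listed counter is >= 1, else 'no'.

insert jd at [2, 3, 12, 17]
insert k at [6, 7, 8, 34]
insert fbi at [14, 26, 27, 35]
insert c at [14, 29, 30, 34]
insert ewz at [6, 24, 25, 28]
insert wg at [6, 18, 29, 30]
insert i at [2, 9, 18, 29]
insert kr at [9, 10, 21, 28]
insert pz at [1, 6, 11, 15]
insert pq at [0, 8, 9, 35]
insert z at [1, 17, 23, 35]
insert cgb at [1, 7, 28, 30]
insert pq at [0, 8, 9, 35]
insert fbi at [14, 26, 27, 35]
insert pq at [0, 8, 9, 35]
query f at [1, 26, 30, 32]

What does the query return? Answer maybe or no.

Step 1: insert jd at [2, 3, 12, 17] -> counters=[0,0,1,1,0,0,0,0,0,0,0,0,1,0,0,0,0,1,0,0,0,0,0,0,0,0,0,0,0,0,0,0,0,0,0,0]
Step 2: insert k at [6, 7, 8, 34] -> counters=[0,0,1,1,0,0,1,1,1,0,0,0,1,0,0,0,0,1,0,0,0,0,0,0,0,0,0,0,0,0,0,0,0,0,1,0]
Step 3: insert fbi at [14, 26, 27, 35] -> counters=[0,0,1,1,0,0,1,1,1,0,0,0,1,0,1,0,0,1,0,0,0,0,0,0,0,0,1,1,0,0,0,0,0,0,1,1]
Step 4: insert c at [14, 29, 30, 34] -> counters=[0,0,1,1,0,0,1,1,1,0,0,0,1,0,2,0,0,1,0,0,0,0,0,0,0,0,1,1,0,1,1,0,0,0,2,1]
Step 5: insert ewz at [6, 24, 25, 28] -> counters=[0,0,1,1,0,0,2,1,1,0,0,0,1,0,2,0,0,1,0,0,0,0,0,0,1,1,1,1,1,1,1,0,0,0,2,1]
Step 6: insert wg at [6, 18, 29, 30] -> counters=[0,0,1,1,0,0,3,1,1,0,0,0,1,0,2,0,0,1,1,0,0,0,0,0,1,1,1,1,1,2,2,0,0,0,2,1]
Step 7: insert i at [2, 9, 18, 29] -> counters=[0,0,2,1,0,0,3,1,1,1,0,0,1,0,2,0,0,1,2,0,0,0,0,0,1,1,1,1,1,3,2,0,0,0,2,1]
Step 8: insert kr at [9, 10, 21, 28] -> counters=[0,0,2,1,0,0,3,1,1,2,1,0,1,0,2,0,0,1,2,0,0,1,0,0,1,1,1,1,2,3,2,0,0,0,2,1]
Step 9: insert pz at [1, 6, 11, 15] -> counters=[0,1,2,1,0,0,4,1,1,2,1,1,1,0,2,1,0,1,2,0,0,1,0,0,1,1,1,1,2,3,2,0,0,0,2,1]
Step 10: insert pq at [0, 8, 9, 35] -> counters=[1,1,2,1,0,0,4,1,2,3,1,1,1,0,2,1,0,1,2,0,0,1,0,0,1,1,1,1,2,3,2,0,0,0,2,2]
Step 11: insert z at [1, 17, 23, 35] -> counters=[1,2,2,1,0,0,4,1,2,3,1,1,1,0,2,1,0,2,2,0,0,1,0,1,1,1,1,1,2,3,2,0,0,0,2,3]
Step 12: insert cgb at [1, 7, 28, 30] -> counters=[1,3,2,1,0,0,4,2,2,3,1,1,1,0,2,1,0,2,2,0,0,1,0,1,1,1,1,1,3,3,3,0,0,0,2,3]
Step 13: insert pq at [0, 8, 9, 35] -> counters=[2,3,2,1,0,0,4,2,3,4,1,1,1,0,2,1,0,2,2,0,0,1,0,1,1,1,1,1,3,3,3,0,0,0,2,4]
Step 14: insert fbi at [14, 26, 27, 35] -> counters=[2,3,2,1,0,0,4,2,3,4,1,1,1,0,3,1,0,2,2,0,0,1,0,1,1,1,2,2,3,3,3,0,0,0,2,5]
Step 15: insert pq at [0, 8, 9, 35] -> counters=[3,3,2,1,0,0,4,2,4,5,1,1,1,0,3,1,0,2,2,0,0,1,0,1,1,1,2,2,3,3,3,0,0,0,2,6]
Query f: check counters[1]=3 counters[26]=2 counters[30]=3 counters[32]=0 -> no

Answer: no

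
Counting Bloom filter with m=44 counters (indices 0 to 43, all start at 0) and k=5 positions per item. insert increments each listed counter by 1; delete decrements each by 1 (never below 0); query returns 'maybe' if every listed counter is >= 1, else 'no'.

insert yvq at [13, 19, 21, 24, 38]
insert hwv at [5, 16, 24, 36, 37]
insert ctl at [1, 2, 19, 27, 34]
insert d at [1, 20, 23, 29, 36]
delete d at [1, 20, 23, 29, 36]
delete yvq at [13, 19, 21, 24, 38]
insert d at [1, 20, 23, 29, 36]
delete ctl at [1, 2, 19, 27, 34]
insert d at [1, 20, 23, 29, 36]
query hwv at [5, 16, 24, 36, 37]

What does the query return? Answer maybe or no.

Answer: maybe

Derivation:
Step 1: insert yvq at [13, 19, 21, 24, 38] -> counters=[0,0,0,0,0,0,0,0,0,0,0,0,0,1,0,0,0,0,0,1,0,1,0,0,1,0,0,0,0,0,0,0,0,0,0,0,0,0,1,0,0,0,0,0]
Step 2: insert hwv at [5, 16, 24, 36, 37] -> counters=[0,0,0,0,0,1,0,0,0,0,0,0,0,1,0,0,1,0,0,1,0,1,0,0,2,0,0,0,0,0,0,0,0,0,0,0,1,1,1,0,0,0,0,0]
Step 3: insert ctl at [1, 2, 19, 27, 34] -> counters=[0,1,1,0,0,1,0,0,0,0,0,0,0,1,0,0,1,0,0,2,0,1,0,0,2,0,0,1,0,0,0,0,0,0,1,0,1,1,1,0,0,0,0,0]
Step 4: insert d at [1, 20, 23, 29, 36] -> counters=[0,2,1,0,0,1,0,0,0,0,0,0,0,1,0,0,1,0,0,2,1,1,0,1,2,0,0,1,0,1,0,0,0,0,1,0,2,1,1,0,0,0,0,0]
Step 5: delete d at [1, 20, 23, 29, 36] -> counters=[0,1,1,0,0,1,0,0,0,0,0,0,0,1,0,0,1,0,0,2,0,1,0,0,2,0,0,1,0,0,0,0,0,0,1,0,1,1,1,0,0,0,0,0]
Step 6: delete yvq at [13, 19, 21, 24, 38] -> counters=[0,1,1,0,0,1,0,0,0,0,0,0,0,0,0,0,1,0,0,1,0,0,0,0,1,0,0,1,0,0,0,0,0,0,1,0,1,1,0,0,0,0,0,0]
Step 7: insert d at [1, 20, 23, 29, 36] -> counters=[0,2,1,0,0,1,0,0,0,0,0,0,0,0,0,0,1,0,0,1,1,0,0,1,1,0,0,1,0,1,0,0,0,0,1,0,2,1,0,0,0,0,0,0]
Step 8: delete ctl at [1, 2, 19, 27, 34] -> counters=[0,1,0,0,0,1,0,0,0,0,0,0,0,0,0,0,1,0,0,0,1,0,0,1,1,0,0,0,0,1,0,0,0,0,0,0,2,1,0,0,0,0,0,0]
Step 9: insert d at [1, 20, 23, 29, 36] -> counters=[0,2,0,0,0,1,0,0,0,0,0,0,0,0,0,0,1,0,0,0,2,0,0,2,1,0,0,0,0,2,0,0,0,0,0,0,3,1,0,0,0,0,0,0]
Query hwv: check counters[5]=1 counters[16]=1 counters[24]=1 counters[36]=3 counters[37]=1 -> maybe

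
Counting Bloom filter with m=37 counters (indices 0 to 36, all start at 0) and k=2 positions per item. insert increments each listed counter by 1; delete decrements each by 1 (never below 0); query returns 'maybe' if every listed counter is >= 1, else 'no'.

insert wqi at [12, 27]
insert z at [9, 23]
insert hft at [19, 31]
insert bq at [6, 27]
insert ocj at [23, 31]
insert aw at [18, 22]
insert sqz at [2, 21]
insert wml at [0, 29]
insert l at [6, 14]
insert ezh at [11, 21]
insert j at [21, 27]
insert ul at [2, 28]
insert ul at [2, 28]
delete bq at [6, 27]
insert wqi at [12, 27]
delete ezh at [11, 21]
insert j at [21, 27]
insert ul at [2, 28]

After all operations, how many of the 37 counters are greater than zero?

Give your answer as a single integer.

Step 1: insert wqi at [12, 27] -> counters=[0,0,0,0,0,0,0,0,0,0,0,0,1,0,0,0,0,0,0,0,0,0,0,0,0,0,0,1,0,0,0,0,0,0,0,0,0]
Step 2: insert z at [9, 23] -> counters=[0,0,0,0,0,0,0,0,0,1,0,0,1,0,0,0,0,0,0,0,0,0,0,1,0,0,0,1,0,0,0,0,0,0,0,0,0]
Step 3: insert hft at [19, 31] -> counters=[0,0,0,0,0,0,0,0,0,1,0,0,1,0,0,0,0,0,0,1,0,0,0,1,0,0,0,1,0,0,0,1,0,0,0,0,0]
Step 4: insert bq at [6, 27] -> counters=[0,0,0,0,0,0,1,0,0,1,0,0,1,0,0,0,0,0,0,1,0,0,0,1,0,0,0,2,0,0,0,1,0,0,0,0,0]
Step 5: insert ocj at [23, 31] -> counters=[0,0,0,0,0,0,1,0,0,1,0,0,1,0,0,0,0,0,0,1,0,0,0,2,0,0,0,2,0,0,0,2,0,0,0,0,0]
Step 6: insert aw at [18, 22] -> counters=[0,0,0,0,0,0,1,0,0,1,0,0,1,0,0,0,0,0,1,1,0,0,1,2,0,0,0,2,0,0,0,2,0,0,0,0,0]
Step 7: insert sqz at [2, 21] -> counters=[0,0,1,0,0,0,1,0,0,1,0,0,1,0,0,0,0,0,1,1,0,1,1,2,0,0,0,2,0,0,0,2,0,0,0,0,0]
Step 8: insert wml at [0, 29] -> counters=[1,0,1,0,0,0,1,0,0,1,0,0,1,0,0,0,0,0,1,1,0,1,1,2,0,0,0,2,0,1,0,2,0,0,0,0,0]
Step 9: insert l at [6, 14] -> counters=[1,0,1,0,0,0,2,0,0,1,0,0,1,0,1,0,0,0,1,1,0,1,1,2,0,0,0,2,0,1,0,2,0,0,0,0,0]
Step 10: insert ezh at [11, 21] -> counters=[1,0,1,0,0,0,2,0,0,1,0,1,1,0,1,0,0,0,1,1,0,2,1,2,0,0,0,2,0,1,0,2,0,0,0,0,0]
Step 11: insert j at [21, 27] -> counters=[1,0,1,0,0,0,2,0,0,1,0,1,1,0,1,0,0,0,1,1,0,3,1,2,0,0,0,3,0,1,0,2,0,0,0,0,0]
Step 12: insert ul at [2, 28] -> counters=[1,0,2,0,0,0,2,0,0,1,0,1,1,0,1,0,0,0,1,1,0,3,1,2,0,0,0,3,1,1,0,2,0,0,0,0,0]
Step 13: insert ul at [2, 28] -> counters=[1,0,3,0,0,0,2,0,0,1,0,1,1,0,1,0,0,0,1,1,0,3,1,2,0,0,0,3,2,1,0,2,0,0,0,0,0]
Step 14: delete bq at [6, 27] -> counters=[1,0,3,0,0,0,1,0,0,1,0,1,1,0,1,0,0,0,1,1,0,3,1,2,0,0,0,2,2,1,0,2,0,0,0,0,0]
Step 15: insert wqi at [12, 27] -> counters=[1,0,3,0,0,0,1,0,0,1,0,1,2,0,1,0,0,0,1,1,0,3,1,2,0,0,0,3,2,1,0,2,0,0,0,0,0]
Step 16: delete ezh at [11, 21] -> counters=[1,0,3,0,0,0,1,0,0,1,0,0,2,0,1,0,0,0,1,1,0,2,1,2,0,0,0,3,2,1,0,2,0,0,0,0,0]
Step 17: insert j at [21, 27] -> counters=[1,0,3,0,0,0,1,0,0,1,0,0,2,0,1,0,0,0,1,1,0,3,1,2,0,0,0,4,2,1,0,2,0,0,0,0,0]
Step 18: insert ul at [2, 28] -> counters=[1,0,4,0,0,0,1,0,0,1,0,0,2,0,1,0,0,0,1,1,0,3,1,2,0,0,0,4,3,1,0,2,0,0,0,0,0]
Final counters=[1,0,4,0,0,0,1,0,0,1,0,0,2,0,1,0,0,0,1,1,0,3,1,2,0,0,0,4,3,1,0,2,0,0,0,0,0] -> 15 nonzero

Answer: 15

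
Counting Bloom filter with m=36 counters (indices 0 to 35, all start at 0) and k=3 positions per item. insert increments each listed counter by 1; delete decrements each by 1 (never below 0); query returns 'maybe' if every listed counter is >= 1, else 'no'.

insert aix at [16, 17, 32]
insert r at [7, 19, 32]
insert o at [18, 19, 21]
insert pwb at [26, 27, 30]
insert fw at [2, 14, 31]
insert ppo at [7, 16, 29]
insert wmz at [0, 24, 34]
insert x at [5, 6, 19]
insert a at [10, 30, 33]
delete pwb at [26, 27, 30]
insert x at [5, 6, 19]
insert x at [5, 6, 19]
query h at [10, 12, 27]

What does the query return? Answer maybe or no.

Step 1: insert aix at [16, 17, 32] -> counters=[0,0,0,0,0,0,0,0,0,0,0,0,0,0,0,0,1,1,0,0,0,0,0,0,0,0,0,0,0,0,0,0,1,0,0,0]
Step 2: insert r at [7, 19, 32] -> counters=[0,0,0,0,0,0,0,1,0,0,0,0,0,0,0,0,1,1,0,1,0,0,0,0,0,0,0,0,0,0,0,0,2,0,0,0]
Step 3: insert o at [18, 19, 21] -> counters=[0,0,0,0,0,0,0,1,0,0,0,0,0,0,0,0,1,1,1,2,0,1,0,0,0,0,0,0,0,0,0,0,2,0,0,0]
Step 4: insert pwb at [26, 27, 30] -> counters=[0,0,0,0,0,0,0,1,0,0,0,0,0,0,0,0,1,1,1,2,0,1,0,0,0,0,1,1,0,0,1,0,2,0,0,0]
Step 5: insert fw at [2, 14, 31] -> counters=[0,0,1,0,0,0,0,1,0,0,0,0,0,0,1,0,1,1,1,2,0,1,0,0,0,0,1,1,0,0,1,1,2,0,0,0]
Step 6: insert ppo at [7, 16, 29] -> counters=[0,0,1,0,0,0,0,2,0,0,0,0,0,0,1,0,2,1,1,2,0,1,0,0,0,0,1,1,0,1,1,1,2,0,0,0]
Step 7: insert wmz at [0, 24, 34] -> counters=[1,0,1,0,0,0,0,2,0,0,0,0,0,0,1,0,2,1,1,2,0,1,0,0,1,0,1,1,0,1,1,1,2,0,1,0]
Step 8: insert x at [5, 6, 19] -> counters=[1,0,1,0,0,1,1,2,0,0,0,0,0,0,1,0,2,1,1,3,0,1,0,0,1,0,1,1,0,1,1,1,2,0,1,0]
Step 9: insert a at [10, 30, 33] -> counters=[1,0,1,0,0,1,1,2,0,0,1,0,0,0,1,0,2,1,1,3,0,1,0,0,1,0,1,1,0,1,2,1,2,1,1,0]
Step 10: delete pwb at [26, 27, 30] -> counters=[1,0,1,0,0,1,1,2,0,0,1,0,0,0,1,0,2,1,1,3,0,1,0,0,1,0,0,0,0,1,1,1,2,1,1,0]
Step 11: insert x at [5, 6, 19] -> counters=[1,0,1,0,0,2,2,2,0,0,1,0,0,0,1,0,2,1,1,4,0,1,0,0,1,0,0,0,0,1,1,1,2,1,1,0]
Step 12: insert x at [5, 6, 19] -> counters=[1,0,1,0,0,3,3,2,0,0,1,0,0,0,1,0,2,1,1,5,0,1,0,0,1,0,0,0,0,1,1,1,2,1,1,0]
Query h: check counters[10]=1 counters[12]=0 counters[27]=0 -> no

Answer: no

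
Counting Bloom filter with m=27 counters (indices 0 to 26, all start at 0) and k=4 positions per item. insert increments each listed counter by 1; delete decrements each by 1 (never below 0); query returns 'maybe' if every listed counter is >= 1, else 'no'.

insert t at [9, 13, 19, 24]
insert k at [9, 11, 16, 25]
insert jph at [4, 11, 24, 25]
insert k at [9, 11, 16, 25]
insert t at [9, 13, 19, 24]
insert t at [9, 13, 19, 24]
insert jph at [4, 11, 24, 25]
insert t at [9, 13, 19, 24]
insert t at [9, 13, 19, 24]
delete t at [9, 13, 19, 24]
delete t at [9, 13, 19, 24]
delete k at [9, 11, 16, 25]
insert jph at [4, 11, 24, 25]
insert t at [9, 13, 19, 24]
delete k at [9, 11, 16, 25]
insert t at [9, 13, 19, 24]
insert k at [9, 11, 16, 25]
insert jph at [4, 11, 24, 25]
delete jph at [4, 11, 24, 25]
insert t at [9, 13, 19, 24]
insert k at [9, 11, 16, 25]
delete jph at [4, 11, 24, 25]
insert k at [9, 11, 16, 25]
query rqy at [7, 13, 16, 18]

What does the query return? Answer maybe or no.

Step 1: insert t at [9, 13, 19, 24] -> counters=[0,0,0,0,0,0,0,0,0,1,0,0,0,1,0,0,0,0,0,1,0,0,0,0,1,0,0]
Step 2: insert k at [9, 11, 16, 25] -> counters=[0,0,0,0,0,0,0,0,0,2,0,1,0,1,0,0,1,0,0,1,0,0,0,0,1,1,0]
Step 3: insert jph at [4, 11, 24, 25] -> counters=[0,0,0,0,1,0,0,0,0,2,0,2,0,1,0,0,1,0,0,1,0,0,0,0,2,2,0]
Step 4: insert k at [9, 11, 16, 25] -> counters=[0,0,0,0,1,0,0,0,0,3,0,3,0,1,0,0,2,0,0,1,0,0,0,0,2,3,0]
Step 5: insert t at [9, 13, 19, 24] -> counters=[0,0,0,0,1,0,0,0,0,4,0,3,0,2,0,0,2,0,0,2,0,0,0,0,3,3,0]
Step 6: insert t at [9, 13, 19, 24] -> counters=[0,0,0,0,1,0,0,0,0,5,0,3,0,3,0,0,2,0,0,3,0,0,0,0,4,3,0]
Step 7: insert jph at [4, 11, 24, 25] -> counters=[0,0,0,0,2,0,0,0,0,5,0,4,0,3,0,0,2,0,0,3,0,0,0,0,5,4,0]
Step 8: insert t at [9, 13, 19, 24] -> counters=[0,0,0,0,2,0,0,0,0,6,0,4,0,4,0,0,2,0,0,4,0,0,0,0,6,4,0]
Step 9: insert t at [9, 13, 19, 24] -> counters=[0,0,0,0,2,0,0,0,0,7,0,4,0,5,0,0,2,0,0,5,0,0,0,0,7,4,0]
Step 10: delete t at [9, 13, 19, 24] -> counters=[0,0,0,0,2,0,0,0,0,6,0,4,0,4,0,0,2,0,0,4,0,0,0,0,6,4,0]
Step 11: delete t at [9, 13, 19, 24] -> counters=[0,0,0,0,2,0,0,0,0,5,0,4,0,3,0,0,2,0,0,3,0,0,0,0,5,4,0]
Step 12: delete k at [9, 11, 16, 25] -> counters=[0,0,0,0,2,0,0,0,0,4,0,3,0,3,0,0,1,0,0,3,0,0,0,0,5,3,0]
Step 13: insert jph at [4, 11, 24, 25] -> counters=[0,0,0,0,3,0,0,0,0,4,0,4,0,3,0,0,1,0,0,3,0,0,0,0,6,4,0]
Step 14: insert t at [9, 13, 19, 24] -> counters=[0,0,0,0,3,0,0,0,0,5,0,4,0,4,0,0,1,0,0,4,0,0,0,0,7,4,0]
Step 15: delete k at [9, 11, 16, 25] -> counters=[0,0,0,0,3,0,0,0,0,4,0,3,0,4,0,0,0,0,0,4,0,0,0,0,7,3,0]
Step 16: insert t at [9, 13, 19, 24] -> counters=[0,0,0,0,3,0,0,0,0,5,0,3,0,5,0,0,0,0,0,5,0,0,0,0,8,3,0]
Step 17: insert k at [9, 11, 16, 25] -> counters=[0,0,0,0,3,0,0,0,0,6,0,4,0,5,0,0,1,0,0,5,0,0,0,0,8,4,0]
Step 18: insert jph at [4, 11, 24, 25] -> counters=[0,0,0,0,4,0,0,0,0,6,0,5,0,5,0,0,1,0,0,5,0,0,0,0,9,5,0]
Step 19: delete jph at [4, 11, 24, 25] -> counters=[0,0,0,0,3,0,0,0,0,6,0,4,0,5,0,0,1,0,0,5,0,0,0,0,8,4,0]
Step 20: insert t at [9, 13, 19, 24] -> counters=[0,0,0,0,3,0,0,0,0,7,0,4,0,6,0,0,1,0,0,6,0,0,0,0,9,4,0]
Step 21: insert k at [9, 11, 16, 25] -> counters=[0,0,0,0,3,0,0,0,0,8,0,5,0,6,0,0,2,0,0,6,0,0,0,0,9,5,0]
Step 22: delete jph at [4, 11, 24, 25] -> counters=[0,0,0,0,2,0,0,0,0,8,0,4,0,6,0,0,2,0,0,6,0,0,0,0,8,4,0]
Step 23: insert k at [9, 11, 16, 25] -> counters=[0,0,0,0,2,0,0,0,0,9,0,5,0,6,0,0,3,0,0,6,0,0,0,0,8,5,0]
Query rqy: check counters[7]=0 counters[13]=6 counters[16]=3 counters[18]=0 -> no

Answer: no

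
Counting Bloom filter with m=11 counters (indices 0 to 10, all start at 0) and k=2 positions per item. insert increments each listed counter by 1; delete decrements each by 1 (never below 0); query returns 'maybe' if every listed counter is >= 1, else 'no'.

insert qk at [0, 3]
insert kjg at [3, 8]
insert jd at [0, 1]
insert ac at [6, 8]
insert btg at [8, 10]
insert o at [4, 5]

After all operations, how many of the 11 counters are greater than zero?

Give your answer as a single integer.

Step 1: insert qk at [0, 3] -> counters=[1,0,0,1,0,0,0,0,0,0,0]
Step 2: insert kjg at [3, 8] -> counters=[1,0,0,2,0,0,0,0,1,0,0]
Step 3: insert jd at [0, 1] -> counters=[2,1,0,2,0,0,0,0,1,0,0]
Step 4: insert ac at [6, 8] -> counters=[2,1,0,2,0,0,1,0,2,0,0]
Step 5: insert btg at [8, 10] -> counters=[2,1,0,2,0,0,1,0,3,0,1]
Step 6: insert o at [4, 5] -> counters=[2,1,0,2,1,1,1,0,3,0,1]
Final counters=[2,1,0,2,1,1,1,0,3,0,1] -> 8 nonzero

Answer: 8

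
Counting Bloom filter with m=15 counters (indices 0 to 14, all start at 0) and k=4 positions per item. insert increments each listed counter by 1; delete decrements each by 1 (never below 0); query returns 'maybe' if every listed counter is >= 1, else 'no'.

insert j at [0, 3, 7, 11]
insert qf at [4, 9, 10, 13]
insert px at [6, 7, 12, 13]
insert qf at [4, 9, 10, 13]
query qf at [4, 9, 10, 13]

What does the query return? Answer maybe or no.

Step 1: insert j at [0, 3, 7, 11] -> counters=[1,0,0,1,0,0,0,1,0,0,0,1,0,0,0]
Step 2: insert qf at [4, 9, 10, 13] -> counters=[1,0,0,1,1,0,0,1,0,1,1,1,0,1,0]
Step 3: insert px at [6, 7, 12, 13] -> counters=[1,0,0,1,1,0,1,2,0,1,1,1,1,2,0]
Step 4: insert qf at [4, 9, 10, 13] -> counters=[1,0,0,1,2,0,1,2,0,2,2,1,1,3,0]
Query qf: check counters[4]=2 counters[9]=2 counters[10]=2 counters[13]=3 -> maybe

Answer: maybe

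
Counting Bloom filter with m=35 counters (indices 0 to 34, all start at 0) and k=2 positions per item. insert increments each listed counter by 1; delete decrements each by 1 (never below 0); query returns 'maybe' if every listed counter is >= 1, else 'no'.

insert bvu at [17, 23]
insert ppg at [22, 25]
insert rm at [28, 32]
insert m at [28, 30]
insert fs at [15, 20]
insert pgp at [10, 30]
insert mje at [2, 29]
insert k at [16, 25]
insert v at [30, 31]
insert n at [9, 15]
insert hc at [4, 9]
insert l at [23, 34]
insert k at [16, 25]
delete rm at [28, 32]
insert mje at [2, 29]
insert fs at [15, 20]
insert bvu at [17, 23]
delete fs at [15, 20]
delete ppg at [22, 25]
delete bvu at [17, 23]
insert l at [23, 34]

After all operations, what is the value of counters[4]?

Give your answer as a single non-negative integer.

Step 1: insert bvu at [17, 23] -> counters=[0,0,0,0,0,0,0,0,0,0,0,0,0,0,0,0,0,1,0,0,0,0,0,1,0,0,0,0,0,0,0,0,0,0,0]
Step 2: insert ppg at [22, 25] -> counters=[0,0,0,0,0,0,0,0,0,0,0,0,0,0,0,0,0,1,0,0,0,0,1,1,0,1,0,0,0,0,0,0,0,0,0]
Step 3: insert rm at [28, 32] -> counters=[0,0,0,0,0,0,0,0,0,0,0,0,0,0,0,0,0,1,0,0,0,0,1,1,0,1,0,0,1,0,0,0,1,0,0]
Step 4: insert m at [28, 30] -> counters=[0,0,0,0,0,0,0,0,0,0,0,0,0,0,0,0,0,1,0,0,0,0,1,1,0,1,0,0,2,0,1,0,1,0,0]
Step 5: insert fs at [15, 20] -> counters=[0,0,0,0,0,0,0,0,0,0,0,0,0,0,0,1,0,1,0,0,1,0,1,1,0,1,0,0,2,0,1,0,1,0,0]
Step 6: insert pgp at [10, 30] -> counters=[0,0,0,0,0,0,0,0,0,0,1,0,0,0,0,1,0,1,0,0,1,0,1,1,0,1,0,0,2,0,2,0,1,0,0]
Step 7: insert mje at [2, 29] -> counters=[0,0,1,0,0,0,0,0,0,0,1,0,0,0,0,1,0,1,0,0,1,0,1,1,0,1,0,0,2,1,2,0,1,0,0]
Step 8: insert k at [16, 25] -> counters=[0,0,1,0,0,0,0,0,0,0,1,0,0,0,0,1,1,1,0,0,1,0,1,1,0,2,0,0,2,1,2,0,1,0,0]
Step 9: insert v at [30, 31] -> counters=[0,0,1,0,0,0,0,0,0,0,1,0,0,0,0,1,1,1,0,0,1,0,1,1,0,2,0,0,2,1,3,1,1,0,0]
Step 10: insert n at [9, 15] -> counters=[0,0,1,0,0,0,0,0,0,1,1,0,0,0,0,2,1,1,0,0,1,0,1,1,0,2,0,0,2,1,3,1,1,0,0]
Step 11: insert hc at [4, 9] -> counters=[0,0,1,0,1,0,0,0,0,2,1,0,0,0,0,2,1,1,0,0,1,0,1,1,0,2,0,0,2,1,3,1,1,0,0]
Step 12: insert l at [23, 34] -> counters=[0,0,1,0,1,0,0,0,0,2,1,0,0,0,0,2,1,1,0,0,1,0,1,2,0,2,0,0,2,1,3,1,1,0,1]
Step 13: insert k at [16, 25] -> counters=[0,0,1,0,1,0,0,0,0,2,1,0,0,0,0,2,2,1,0,0,1,0,1,2,0,3,0,0,2,1,3,1,1,0,1]
Step 14: delete rm at [28, 32] -> counters=[0,0,1,0,1,0,0,0,0,2,1,0,0,0,0,2,2,1,0,0,1,0,1,2,0,3,0,0,1,1,3,1,0,0,1]
Step 15: insert mje at [2, 29] -> counters=[0,0,2,0,1,0,0,0,0,2,1,0,0,0,0,2,2,1,0,0,1,0,1,2,0,3,0,0,1,2,3,1,0,0,1]
Step 16: insert fs at [15, 20] -> counters=[0,0,2,0,1,0,0,0,0,2,1,0,0,0,0,3,2,1,0,0,2,0,1,2,0,3,0,0,1,2,3,1,0,0,1]
Step 17: insert bvu at [17, 23] -> counters=[0,0,2,0,1,0,0,0,0,2,1,0,0,0,0,3,2,2,0,0,2,0,1,3,0,3,0,0,1,2,3,1,0,0,1]
Step 18: delete fs at [15, 20] -> counters=[0,0,2,0,1,0,0,0,0,2,1,0,0,0,0,2,2,2,0,0,1,0,1,3,0,3,0,0,1,2,3,1,0,0,1]
Step 19: delete ppg at [22, 25] -> counters=[0,0,2,0,1,0,0,0,0,2,1,0,0,0,0,2,2,2,0,0,1,0,0,3,0,2,0,0,1,2,3,1,0,0,1]
Step 20: delete bvu at [17, 23] -> counters=[0,0,2,0,1,0,0,0,0,2,1,0,0,0,0,2,2,1,0,0,1,0,0,2,0,2,0,0,1,2,3,1,0,0,1]
Step 21: insert l at [23, 34] -> counters=[0,0,2,0,1,0,0,0,0,2,1,0,0,0,0,2,2,1,0,0,1,0,0,3,0,2,0,0,1,2,3,1,0,0,2]
Final counters=[0,0,2,0,1,0,0,0,0,2,1,0,0,0,0,2,2,1,0,0,1,0,0,3,0,2,0,0,1,2,3,1,0,0,2] -> counters[4]=1

Answer: 1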